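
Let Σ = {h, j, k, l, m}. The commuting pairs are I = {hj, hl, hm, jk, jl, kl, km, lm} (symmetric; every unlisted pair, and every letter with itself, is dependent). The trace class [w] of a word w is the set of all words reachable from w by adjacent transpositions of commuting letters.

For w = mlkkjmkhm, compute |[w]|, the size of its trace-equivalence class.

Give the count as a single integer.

piece 0:m — minimal
piece 1:l — minimal
piece 2:k — minimal
piece 3:k rests on {2:k}
piece 4:j rests on {0:m}
piece 5:m rests on {4:j}
piece 6:k rests on {3:k}
piece 7:h rests on {6:k}
piece 8:m rests on {5:m}
minimal pieces: {0:m, 1:l, 2:k}
ways to finish when only these pieces remain (= sum over removing one remaining piece with nothing left below it):
  1 left: {1}→1  {7}→1  {8}→1
  2 left: {1,7}→2  {1,8}→2  {5,8}→1  {6,7}→1  {7,8}→2
  3 left: {1,5,8}→3  {1,6,7}→3  {1,7,8}→6  {3,6,7}→1  {4,5,8}→1  {5,7,8}→3  {6,7,8}→3
  4 left: {0,4,5,8}→1  {1,3,6,7}→4  {1,4,5,8}→4  {1,5,7,8}→12  {1,6,7,8}→12  {2,3,6,7}→1  {3,6,7,8}→4  {4,5,7,8}→4  {5,6,7,8}→6
  5 left: {0,1,4,5,8}→5  {0,4,5,7,8}→5  {1,2,3,6,7}→5  {1,3,6,7,8}→20  {1,4,5,7,8}→20  {1,5,6,7,8}→30  {2,3,6,7,8}→5  {3,5,6,7,8}→10  {4,5,6,7,8}→10
  6 left: {0,1,4,5,7,8}→30  {0,4,5,6,7,8}→15  {1,2,3,6,7,8}→30  {1,3,5,6,7,8}→60  {1,4,5,6,7,8}→60  {2,3,5,6,7,8}→15  {3,4,5,6,7,8}→20
  7 left: {0,1,4,5,6,7,8}→105  {0,3,4,5,6,7,8}→35  {1,2,3,5,6,7,8}→105  {1,3,4,5,6,7,8}→140  {2,3,4,5,6,7,8}→35
  placing 0:m first → 280 extensions
  placing 1:l first → 70 extensions
  placing 2:k first → 280 extensions
total linear extensions = 630

630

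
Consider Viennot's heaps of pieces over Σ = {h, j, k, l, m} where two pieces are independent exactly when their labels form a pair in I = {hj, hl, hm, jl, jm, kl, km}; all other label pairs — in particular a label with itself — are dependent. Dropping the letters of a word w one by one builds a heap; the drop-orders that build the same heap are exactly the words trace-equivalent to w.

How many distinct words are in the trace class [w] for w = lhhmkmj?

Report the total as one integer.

35

#0=l has no predecessor
#1=h has no predecessor
#2=h depends on [1:h]
#3=m depends on [0:l]
#4=k depends on [2:h]
#5=m depends on [3:m]
#6=j depends on [4:k]
sources: [0:l, 1:h]
N(rest) = Σ N(rest − s) over sources s of rest; N(one piece) = 1:
  size 1 → [5]=1  [6]=1
  size 2 → [3,5]=1  [4,6]=1  [5,6]=2
  size 3 → [0,3,5]=1  [2,4,6]=1  [3,5,6]=3  [4,5,6]=3
  size 4 → [0,3,5,6]=4  [1,2,4,6]=1  [2,4,5,6]=4  [3,4,5,6]=6
  size 5 → [0,3,4,5,6]=10  [1,2,4,5,6]=5  [2,3,4,5,6]=10
  first=0(l) contributes 15
  first=1(h) contributes 20
|[w]| = 35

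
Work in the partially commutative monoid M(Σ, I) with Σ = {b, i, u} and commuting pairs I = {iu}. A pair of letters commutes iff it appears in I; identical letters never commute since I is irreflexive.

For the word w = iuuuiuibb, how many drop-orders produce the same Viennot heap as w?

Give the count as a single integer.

35

piece 0:i — minimal
piece 1:u — minimal
piece 2:u rests on {1:u}
piece 3:u rests on {2:u}
piece 4:i rests on {0:i}
piece 5:u rests on {3:u}
piece 6:i rests on {4:i}
piece 7:b rests on {5:u, 6:i}
piece 8:b rests on {7:b}
minimal pieces: {0:i, 1:u}
ways to finish when only these pieces remain (= sum over removing one remaining piece with nothing left below it):
  1 left: {8}→1
  2 left: {7,8}→1
  3 left: {5,7,8}→1  {6,7,8}→1
  4 left: {3,5,7,8}→1  {4,6,7,8}→1  {5,6,7,8}→2
  5 left: {0,4,6,7,8}→1  {2,3,5,7,8}→1  {3,5,6,7,8}→3  {4,5,6,7,8}→3
  6 left: {0,4,5,6,7,8}→4  {1,2,3,5,7,8}→1  {2,3,5,6,7,8}→4  {3,4,5,6,7,8}→6
  7 left: {0,3,4,5,6,7,8}→10  {1,2,3,5,6,7,8}→5  {2,3,4,5,6,7,8}→10
  placing 0:i first → 15 extensions
  placing 1:u first → 20 extensions
total linear extensions = 35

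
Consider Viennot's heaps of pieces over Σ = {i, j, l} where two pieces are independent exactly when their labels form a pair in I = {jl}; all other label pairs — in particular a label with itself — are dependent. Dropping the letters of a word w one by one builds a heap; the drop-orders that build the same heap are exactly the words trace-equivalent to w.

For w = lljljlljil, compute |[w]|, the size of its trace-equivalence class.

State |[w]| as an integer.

56

drop 0:l onto floor
drop 1:l onto {0:l}
drop 2:j onto floor
drop 3:l onto {1:l}
drop 4:j onto {2:j}
drop 5:l onto {3:l}
drop 6:l onto {5:l}
drop 7:j onto {4:j}
drop 8:i onto {6:l, 7:j}
drop 9:l onto {8:i}
ground layer = {0:l, 2:j}
drop-orders for the pieces not yet dropped (sum over which currently-grounded one goes next):
  1 to go: {9} 1
  2 to go: {8,9} 1
  3 to go: {6,8,9} 1  {7,8,9} 1
  4 to go: {4,7,8,9} 1  {5,6,8,9} 1  {6,7,8,9} 2
  5 to go: {2,4,7,8,9} 1  {3,5,6,8,9} 1  {4,6,7,8,9} 3  {5,6,7,8,9} 3
  6 to go: {1,3,5,6,8,9} 1  {2,4,6,7,8,9} 4  {3,5,6,7,8,9} 4  {4,5,6,7,8,9} 6
  7 to go: {0,1,3,5,6,8,9} 1  {1,3,5,6,7,8,9} 5  {2,4,5,6,7,8,9} 10  {3,4,5,6,7,8,9} 10
  8 to go: {0,1,3,5,6,7,8,9} 6  {1,3,4,5,6,7,8,9} 15  {2,3,4,5,6,7,8,9} 20
  if 0:l drops first: 35 orders
  if 2:j drops first: 21 orders
heap linearizations: 56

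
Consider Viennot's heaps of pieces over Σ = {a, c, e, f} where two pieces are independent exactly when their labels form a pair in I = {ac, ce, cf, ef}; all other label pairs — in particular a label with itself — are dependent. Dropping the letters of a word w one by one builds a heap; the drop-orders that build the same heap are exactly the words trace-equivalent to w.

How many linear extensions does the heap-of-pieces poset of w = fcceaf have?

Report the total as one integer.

drop 0:f onto floor
drop 1:c onto floor
drop 2:c onto {1:c}
drop 3:e onto floor
drop 4:a onto {0:f, 3:e}
drop 5:f onto {4:a}
ground layer = {0:f, 1:c, 3:e}
drop-orders for the pieces not yet dropped (sum over which currently-grounded one goes next):
  1 to go: {2} 1  {5} 1
  2 to go: {1,2} 1  {2,5} 2  {4,5} 1
  3 to go: {0,4,5} 1  {1,2,5} 3  {2,4,5} 3  {3,4,5} 1
  4 to go: {0,2,4,5} 4  {0,3,4,5} 2  {1,2,4,5} 6  {2,3,4,5} 4
  if 0:f drops first: 10 orders
  if 1:c drops first: 10 orders
  if 3:e drops first: 10 orders
heap linearizations: 30

30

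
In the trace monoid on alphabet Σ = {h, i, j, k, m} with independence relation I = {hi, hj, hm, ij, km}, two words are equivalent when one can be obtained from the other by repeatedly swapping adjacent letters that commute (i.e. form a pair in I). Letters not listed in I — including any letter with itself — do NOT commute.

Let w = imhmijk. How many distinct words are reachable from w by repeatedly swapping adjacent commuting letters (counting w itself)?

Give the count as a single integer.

12

drop 0:i onto floor
drop 1:m onto {0:i}
drop 2:h onto floor
drop 3:m onto {1:m}
drop 4:i onto {3:m}
drop 5:j onto {3:m}
drop 6:k onto {2:h, 4:i, 5:j}
ground layer = {0:i, 2:h}
drop-orders for the pieces not yet dropped (sum over which currently-grounded one goes next):
  1 to go: {6} 1
  2 to go: {2,6} 1  {4,6} 1  {5,6} 1
  3 to go: {2,4,6} 2  {2,5,6} 2  {4,5,6} 2
  4 to go: {2,4,5,6} 6  {3,4,5,6} 2
  5 to go: {1,3,4,5,6} 2  {2,3,4,5,6} 8
  if 0:i drops first: 10 orders
  if 2:h drops first: 2 orders
heap linearizations: 12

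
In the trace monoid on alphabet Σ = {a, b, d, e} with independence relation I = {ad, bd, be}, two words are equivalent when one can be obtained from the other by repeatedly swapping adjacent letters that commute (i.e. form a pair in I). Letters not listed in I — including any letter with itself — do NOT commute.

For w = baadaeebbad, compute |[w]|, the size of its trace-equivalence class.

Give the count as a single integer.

0(b) covers ∅
1(a) covers 0:b
2(a) covers 1:a
3(d) covers ∅
4(a) covers 2:a
5(e) covers 3:d, 4:a
6(e) covers 5:e
7(b) covers 4:a
8(b) covers 7:b
9(a) covers 6:e, 8:b
10(d) covers 6:e
floor of heap: 0:b, 3:d
completions by unplaced set U, small U first (add the entries for U minus each lowest piece of U):
  |U|=1: {9}:1  {10}:1
  |U|=2: {8,9}:1  {9,10}:2
  |U|=3: {6,9,10}:2  {7,8,9}:1  {8,9,10}:3
  |U|=4: {5,6,9,10}:2  {6,8,9,10}:5  {7,8,9,10}:4
  |U|=5: {3,5,6,9,10}:2  {5,6,8,9,10}:7  {6,7,8,9,10}:9
  |U|=6: {3,5,6,8,9,10}:9  {5,6,7,8,9,10}:16
  |U|=7: {3,5,6,7,8,9,10}:25  {4,5,6,7,8,9,10}:16
  |U|=8: {2,4,5,6,7,8,9,10}:16  {3,4,5,6,7,8,9,10}:41
  |U|=9: {1,2,4,5,6,7,8,9,10}:16  {2,3,4,5,6,7,8,9,10}:57
  start at 0(b): 73
  start at 3(d): 16
sum over floor = 89

89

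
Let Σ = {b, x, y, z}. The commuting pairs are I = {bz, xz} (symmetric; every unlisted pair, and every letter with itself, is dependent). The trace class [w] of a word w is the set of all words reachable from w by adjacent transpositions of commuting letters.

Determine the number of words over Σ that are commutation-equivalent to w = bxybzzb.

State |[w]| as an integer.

6

0(b) covers ∅
1(x) covers 0:b
2(y) covers 1:x
3(b) covers 2:y
4(z) covers 2:y
5(z) covers 4:z
6(b) covers 3:b
floor of heap: 0:b
completions by unplaced set U, small U first (add the entries for U minus each lowest piece of U):
  |U|=1: {5}:1  {6}:1
  |U|=2: {3,6}:1  {4,5}:1  {5,6}:2
  |U|=3: {3,5,6}:3  {4,5,6}:3
  |U|=4: {3,4,5,6}:6
  |U|=5: {2,3,4,5,6}:6
  start at 0(b): 6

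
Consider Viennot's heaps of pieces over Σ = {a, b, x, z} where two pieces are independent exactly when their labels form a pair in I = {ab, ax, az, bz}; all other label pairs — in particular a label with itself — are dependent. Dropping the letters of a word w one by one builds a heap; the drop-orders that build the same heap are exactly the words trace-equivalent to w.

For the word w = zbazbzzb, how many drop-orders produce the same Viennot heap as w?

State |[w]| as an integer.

drop 0:z onto floor
drop 1:b onto floor
drop 2:a onto floor
drop 3:z onto {0:z}
drop 4:b onto {1:b}
drop 5:z onto {3:z}
drop 6:z onto {5:z}
drop 7:b onto {4:b}
ground layer = {0:z, 1:b, 2:a}
drop-orders for the pieces not yet dropped (sum over which currently-grounded one goes next):
  1 to go: {2} 1  {6} 1  {7} 1
  2 to go: {2,6} 2  {2,7} 2  {4,7} 1  {5,6} 1  {6,7} 2
  3 to go: {1,4,7} 1  {2,4,7} 3  {2,5,6} 3  {2,6,7} 6  {3,5,6} 1  {4,6,7} 3  {5,6,7} 3
  4 to go: {0,3,5,6} 1  {1,2,4,7} 4  {1,4,6,7} 4  {2,3,5,6} 4  {2,4,6,7} 12  {2,5,6,7} 12  {3,5,6,7} 4  {4,5,6,7} 6
  5 to go: {0,2,3,5,6} 5  {0,3,5,6,7} 5  {1,2,4,6,7} 20  {1,4,5,6,7} 10  {2,3,5,6,7} 20  {2,4,5,6,7} 30  {3,4,5,6,7} 10
  6 to go: {0,2,3,5,6,7} 30  {0,3,4,5,6,7} 15  {1,2,4,5,6,7} 60  {1,3,4,5,6,7} 20  {2,3,4,5,6,7} 60
  if 0:z drops first: 140 orders
  if 1:b drops first: 105 orders
  if 2:a drops first: 35 orders
heap linearizations: 280

280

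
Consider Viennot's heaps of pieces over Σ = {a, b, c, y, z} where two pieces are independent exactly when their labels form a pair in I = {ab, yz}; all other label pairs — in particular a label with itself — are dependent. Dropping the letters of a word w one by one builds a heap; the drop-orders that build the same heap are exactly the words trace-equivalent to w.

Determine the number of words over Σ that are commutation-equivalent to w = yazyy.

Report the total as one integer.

drop 0:y onto floor
drop 1:a onto {0:y}
drop 2:z onto {1:a}
drop 3:y onto {1:a}
drop 4:y onto {3:y}
ground layer = {0:y}
drop-orders for the pieces not yet dropped (sum over which currently-grounded one goes next):
  1 to go: {2} 1  {4} 1
  2 to go: {2,4} 2  {3,4} 1
  3 to go: {2,3,4} 3
  if 0:y drops first: 3 orders

3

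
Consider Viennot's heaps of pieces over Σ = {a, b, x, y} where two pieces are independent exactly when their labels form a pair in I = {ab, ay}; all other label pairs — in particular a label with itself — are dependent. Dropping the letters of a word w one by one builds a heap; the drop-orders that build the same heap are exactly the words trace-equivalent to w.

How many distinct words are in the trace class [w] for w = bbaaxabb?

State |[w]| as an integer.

piece 0:b — minimal
piece 1:b rests on {0:b}
piece 2:a — minimal
piece 3:a rests on {2:a}
piece 4:x rests on {1:b, 3:a}
piece 5:a rests on {4:x}
piece 6:b rests on {4:x}
piece 7:b rests on {6:b}
minimal pieces: {0:b, 2:a}
ways to finish when only these pieces remain (= sum over removing one remaining piece with nothing left below it):
  1 left: {5}→1  {7}→1
  2 left: {5,7}→2  {6,7}→1
  3 left: {5,6,7}→3
  4 left: {4,5,6,7}→3
  5 left: {1,4,5,6,7}→3  {3,4,5,6,7}→3
  6 left: {0,1,4,5,6,7}→3  {1,3,4,5,6,7}→6  {2,3,4,5,6,7}→3
  placing 0:b first → 9 extensions
  placing 2:a first → 9 extensions
total linear extensions = 18

18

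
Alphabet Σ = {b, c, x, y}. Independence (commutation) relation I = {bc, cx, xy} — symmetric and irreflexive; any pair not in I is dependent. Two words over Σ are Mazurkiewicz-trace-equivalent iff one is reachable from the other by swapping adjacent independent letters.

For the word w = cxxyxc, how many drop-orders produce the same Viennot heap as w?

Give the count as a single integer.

0(c) covers ∅
1(x) covers ∅
2(x) covers 1:x
3(y) covers 0:c
4(x) covers 2:x
5(c) covers 3:y
floor of heap: 0:c, 1:x
completions by unplaced set U, small U first (add the entries for U minus each lowest piece of U):
  |U|=1: {4}:1  {5}:1
  |U|=2: {2,4}:1  {3,5}:1  {4,5}:2
  |U|=3: {0,3,5}:1  {1,2,4}:1  {2,4,5}:3  {3,4,5}:3
  |U|=4: {0,3,4,5}:4  {1,2,4,5}:4  {2,3,4,5}:6
  start at 0(c): 10
  start at 1(x): 10
sum over floor = 20

20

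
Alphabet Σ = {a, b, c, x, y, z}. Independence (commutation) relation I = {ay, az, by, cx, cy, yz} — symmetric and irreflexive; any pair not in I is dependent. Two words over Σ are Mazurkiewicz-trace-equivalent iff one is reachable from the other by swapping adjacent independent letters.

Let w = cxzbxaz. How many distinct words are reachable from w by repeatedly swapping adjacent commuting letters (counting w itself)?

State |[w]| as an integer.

#0=c has no predecessor
#1=x has no predecessor
#2=z depends on [0:c, 1:x]
#3=b depends on [2:z]
#4=x depends on [3:b]
#5=a depends on [4:x]
#6=z depends on [4:x]
sources: [0:c, 1:x]
N(rest) = Σ N(rest − s) over sources s of rest; N(one piece) = 1:
  size 1 → [5]=1  [6]=1
  size 2 → [5,6]=2
  size 3 → [4,5,6]=2
  size 4 → [3,4,5,6]=2
  size 5 → [2,3,4,5,6]=2
  first=0(c) contributes 2
  first=1(x) contributes 2
|[w]| = 4

4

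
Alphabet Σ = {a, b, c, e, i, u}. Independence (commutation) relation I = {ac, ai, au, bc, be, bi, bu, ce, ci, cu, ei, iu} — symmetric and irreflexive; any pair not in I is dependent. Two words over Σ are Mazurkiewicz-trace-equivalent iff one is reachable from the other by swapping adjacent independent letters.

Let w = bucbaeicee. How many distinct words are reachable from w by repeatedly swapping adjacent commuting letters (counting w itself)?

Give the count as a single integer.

1440

piece 0:b — minimal
piece 1:u — minimal
piece 2:c — minimal
piece 3:b rests on {0:b}
piece 4:a rests on {3:b}
piece 5:e rests on {1:u, 4:a}
piece 6:i — minimal
piece 7:c rests on {2:c}
piece 8:e rests on {5:e}
piece 9:e rests on {8:e}
minimal pieces: {0:b, 1:u, 2:c, 6:i}
ways to finish when only these pieces remain (= sum over removing one remaining piece with nothing left below it):
  1 left: {6}→1  {7}→1  {9}→1
  2 left: {2,7}→1  {6,7}→2  {6,9}→2  {7,9}→2  {8,9}→1
  3 left: {2,6,7}→3  {2,7,9}→3  {5,8,9}→1  {6,7,9}→6  {6,8,9}→3  {7,8,9}→3
  4 left: {1,5,8,9}→1  {2,6,7,9}→12  {2,7,8,9}→6  {4,5,8,9}→1  {5,6,8,9}→4  {5,7,8,9}→4  {6,7,8,9}→12
  5 left: {1,4,5,8,9}→2  {1,5,6,8,9}→5  {1,5,7,8,9}→5  {2,5,7,8,9}→10  {2,6,7,8,9}→30  {3,4,5,8,9}→1  {4,5,6,8,9}→5  {4,5,7,8,9}→5  {5,6,7,8,9}→20
  6 left: {0,3,4,5,8,9}→1  {1,2,5,7,8,9}→15  {1,3,4,5,8,9}→3  {1,4,5,6,8,9}→12  {1,4,5,7,8,9}→12  {1,5,6,7,8,9}→30  {2,4,5,7,8,9}→15  {2,5,6,7,8,9}→60  {3,4,5,6,8,9}→6  {3,4,5,7,8,9}→6  {4,5,6,7,8,9}→30
  7 left: {0,1,3,4,5,8,9}→4  {0,3,4,5,6,8,9}→7  {0,3,4,5,7,8,9}→7  {1,2,4,5,7,8,9}→42  {1,2,5,6,7,8,9}→105  {1,3,4,5,6,8,9}→21  {1,3,4,5,7,8,9}→21  {1,4,5,6,7,8,9}→84  {2,3,4,5,7,8,9}→21  {2,4,5,6,7,8,9}→105  {3,4,5,6,7,8,9}→42
  8 left: {0,1,3,4,5,6,8,9}→32  {0,1,3,4,5,7,8,9}→32  {0,2,3,4,5,7,8,9}→28  {0,3,4,5,6,7,8,9}→56  {1,2,3,4,5,7,8,9}→84  {1,2,4,5,6,7,8,9}→336  {1,3,4,5,6,7,8,9}→168  {2,3,4,5,6,7,8,9}→168
  placing 0:b first → 756 extensions
  placing 1:u first → 252 extensions
  placing 2:c first → 288 extensions
  placing 6:i first → 144 extensions
total linear extensions = 1440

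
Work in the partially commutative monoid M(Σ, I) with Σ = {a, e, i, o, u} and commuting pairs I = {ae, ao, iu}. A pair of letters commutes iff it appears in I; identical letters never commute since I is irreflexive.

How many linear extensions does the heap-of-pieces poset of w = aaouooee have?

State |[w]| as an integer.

drop 0:a onto floor
drop 1:a onto {0:a}
drop 2:o onto floor
drop 3:u onto {1:a, 2:o}
drop 4:o onto {3:u}
drop 5:o onto {4:o}
drop 6:e onto {5:o}
drop 7:e onto {6:e}
ground layer = {0:a, 2:o}
drop-orders for the pieces not yet dropped (sum over which currently-grounded one goes next):
  1 to go: {7} 1
  2 to go: {6,7} 1
  3 to go: {5,6,7} 1
  4 to go: {4,5,6,7} 1
  5 to go: {3,4,5,6,7} 1
  6 to go: {1,3,4,5,6,7} 1  {2,3,4,5,6,7} 1
  if 0:a drops first: 2 orders
  if 2:o drops first: 1 orders
heap linearizations: 3

3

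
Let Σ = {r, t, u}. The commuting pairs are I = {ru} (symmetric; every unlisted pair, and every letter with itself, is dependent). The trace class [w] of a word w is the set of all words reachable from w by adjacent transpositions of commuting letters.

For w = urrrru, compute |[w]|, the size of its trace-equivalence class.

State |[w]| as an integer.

15

drop 0:u onto floor
drop 1:r onto floor
drop 2:r onto {1:r}
drop 3:r onto {2:r}
drop 4:r onto {3:r}
drop 5:u onto {0:u}
ground layer = {0:u, 1:r}
drop-orders for the pieces not yet dropped (sum over which currently-grounded one goes next):
  1 to go: {4} 1  {5} 1
  2 to go: {0,5} 1  {3,4} 1  {4,5} 2
  3 to go: {0,4,5} 3  {2,3,4} 1  {3,4,5} 3
  4 to go: {0,3,4,5} 6  {1,2,3,4} 1  {2,3,4,5} 4
  if 0:u drops first: 5 orders
  if 1:r drops first: 10 orders
heap linearizations: 15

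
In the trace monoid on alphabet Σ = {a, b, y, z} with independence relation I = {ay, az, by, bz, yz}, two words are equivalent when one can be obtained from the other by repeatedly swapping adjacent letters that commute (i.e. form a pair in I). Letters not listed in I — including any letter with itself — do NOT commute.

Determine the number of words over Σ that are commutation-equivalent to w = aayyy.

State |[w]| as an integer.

#0=a has no predecessor
#1=a depends on [0:a]
#2=y has no predecessor
#3=y depends on [2:y]
#4=y depends on [3:y]
sources: [0:a, 2:y]
N(rest) = Σ N(rest − s) over sources s of rest; N(one piece) = 1:
  size 1 → [1]=1  [4]=1
  size 2 → [0,1]=1  [1,4]=2  [3,4]=1
  size 3 → [0,1,4]=3  [1,3,4]=3  [2,3,4]=1
  first=0(a) contributes 4
  first=2(y) contributes 6
|[w]| = 10

10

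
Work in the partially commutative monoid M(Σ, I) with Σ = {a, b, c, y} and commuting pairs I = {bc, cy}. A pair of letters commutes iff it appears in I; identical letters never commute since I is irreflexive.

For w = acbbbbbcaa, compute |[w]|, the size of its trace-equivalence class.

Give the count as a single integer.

21

drop 0:a onto floor
drop 1:c onto {0:a}
drop 2:b onto {0:a}
drop 3:b onto {2:b}
drop 4:b onto {3:b}
drop 5:b onto {4:b}
drop 6:b onto {5:b}
drop 7:c onto {1:c}
drop 8:a onto {6:b, 7:c}
drop 9:a onto {8:a}
ground layer = {0:a}
drop-orders for the pieces not yet dropped (sum over which currently-grounded one goes next):
  1 to go: {9} 1
  2 to go: {8,9} 1
  3 to go: {6,8,9} 1  {7,8,9} 1
  4 to go: {1,7,8,9} 1  {5,6,8,9} 1  {6,7,8,9} 2
  5 to go: {1,6,7,8,9} 3  {4,5,6,8,9} 1  {5,6,7,8,9} 3
  6 to go: {1,5,6,7,8,9} 6  {3,4,5,6,8,9} 1  {4,5,6,7,8,9} 4
  7 to go: {1,4,5,6,7,8,9} 10  {2,3,4,5,6,8,9} 1  {3,4,5,6,7,8,9} 5
  8 to go: {1,3,4,5,6,7,8,9} 15  {2,3,4,5,6,7,8,9} 6
  if 0:a drops first: 21 orders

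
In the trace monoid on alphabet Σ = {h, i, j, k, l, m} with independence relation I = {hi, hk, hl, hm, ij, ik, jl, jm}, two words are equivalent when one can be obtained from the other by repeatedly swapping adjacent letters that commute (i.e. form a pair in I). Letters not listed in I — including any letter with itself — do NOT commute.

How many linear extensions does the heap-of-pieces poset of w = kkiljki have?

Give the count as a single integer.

17

piece 0:k — minimal
piece 1:k rests on {0:k}
piece 2:i — minimal
piece 3:l rests on {1:k, 2:i}
piece 4:j rests on {1:k}
piece 5:k rests on {3:l, 4:j}
piece 6:i rests on {3:l}
minimal pieces: {0:k, 2:i}
ways to finish when only these pieces remain (= sum over removing one remaining piece with nothing left below it):
  1 left: {5}→1  {6}→1
  2 left: {4,5}→1  {5,6}→2
  3 left: {3,5,6}→2  {4,5,6}→3
  4 left: {2,3,5,6}→2  {3,4,5,6}→5
  5 left: {1,3,4,5,6}→5  {2,3,4,5,6}→7
  placing 0:k first → 12 extensions
  placing 2:i first → 5 extensions
total linear extensions = 17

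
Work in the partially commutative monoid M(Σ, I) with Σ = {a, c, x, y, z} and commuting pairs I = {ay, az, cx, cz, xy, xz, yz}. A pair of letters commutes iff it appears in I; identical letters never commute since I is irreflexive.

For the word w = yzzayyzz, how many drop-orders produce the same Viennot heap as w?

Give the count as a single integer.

280

#0=y has no predecessor
#1=z has no predecessor
#2=z depends on [1:z]
#3=a has no predecessor
#4=y depends on [0:y]
#5=y depends on [4:y]
#6=z depends on [2:z]
#7=z depends on [6:z]
sources: [0:y, 1:z, 3:a]
N(rest) = Σ N(rest − s) over sources s of rest; N(one piece) = 1:
  size 1 → [3]=1  [5]=1  [7]=1
  size 2 → [3,5]=2  [3,7]=2  [4,5]=1  [5,7]=2  [6,7]=1
  size 3 → [0,4,5]=1  [2,6,7]=1  [3,4,5]=3  [3,5,7]=6  [3,6,7]=3  [4,5,7]=3  [5,6,7]=3
  size 4 → [0,3,4,5]=4  [0,4,5,7]=4  [1,2,6,7]=1  [2,3,6,7]=4  [2,5,6,7]=4  [3,4,5,7]=12  [3,5,6,7]=12  [4,5,6,7]=6
  size 5 → [0,3,4,5,7]=20  [0,4,5,6,7]=10  [1,2,3,6,7]=5  [1,2,5,6,7]=5  [2,3,5,6,7]=20  [2,4,5,6,7]=10  [3,4,5,6,7]=30
  size 6 → [0,2,4,5,6,7]=20  [0,3,4,5,6,7]=60  [1,2,3,5,6,7]=30  [1,2,4,5,6,7]=15  [2,3,4,5,6,7]=60
  first=0(y) contributes 105
  first=1(z) contributes 140
  first=3(a) contributes 35
|[w]| = 280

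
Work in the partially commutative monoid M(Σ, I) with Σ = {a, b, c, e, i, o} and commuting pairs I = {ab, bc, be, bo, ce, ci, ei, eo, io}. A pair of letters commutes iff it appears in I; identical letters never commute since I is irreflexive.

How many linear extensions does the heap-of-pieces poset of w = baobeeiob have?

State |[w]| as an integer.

drop 0:b onto floor
drop 1:a onto floor
drop 2:o onto {1:a}
drop 3:b onto {0:b}
drop 4:e onto {1:a}
drop 5:e onto {4:e}
drop 6:i onto {1:a, 3:b}
drop 7:o onto {2:o}
drop 8:b onto {6:i}
ground layer = {0:b, 1:a}
drop-orders for the pieces not yet dropped (sum over which currently-grounded one goes next):
  1 to go: {5} 1  {7} 1  {8} 1
  2 to go: {2,7} 1  {4,5} 1  {5,7} 2  {5,8} 2  {6,8} 1  {7,8} 2
  3 to go: {2,5,7} 3  {2,7,8} 3  {3,6,8} 1  {4,5,7} 3  {4,5,8} 3  {5,6,8} 3  {5,7,8} 6  {6,7,8} 3
  4 to go: {0,3,6,8} 1  {2,4,5,7} 6  {2,5,7,8} 12  {2,6,7,8} 6  {3,5,6,8} 4  {3,6,7,8} 4  {4,5,6,8} 6  {4,5,7,8} 12  {5,6,7,8} 12
  5 to go: {0,3,5,6,8} 5  {0,3,6,7,8} 5  {2,3,6,7,8} 10  {2,4,5,7,8} 30  {2,5,6,7,8} 30  {3,4,5,6,8} 10  {3,5,6,7,8} 20  {4,5,6,7,8} 30
  6 to go: {0,2,3,6,7,8} 15  {0,3,4,5,6,8} 15  {0,3,5,6,7,8} 30  {2,3,5,6,7,8} 60  {2,4,5,6,7,8} 90  {3,4,5,6,7,8} 60
  7 to go: {0,2,3,5,6,7,8} 105  {0,3,4,5,6,7,8} 105  {1,2,4,5,6,7,8} 90  {2,3,4,5,6,7,8} 210
  if 0:b drops first: 300 orders
  if 1:a drops first: 420 orders
heap linearizations: 720

720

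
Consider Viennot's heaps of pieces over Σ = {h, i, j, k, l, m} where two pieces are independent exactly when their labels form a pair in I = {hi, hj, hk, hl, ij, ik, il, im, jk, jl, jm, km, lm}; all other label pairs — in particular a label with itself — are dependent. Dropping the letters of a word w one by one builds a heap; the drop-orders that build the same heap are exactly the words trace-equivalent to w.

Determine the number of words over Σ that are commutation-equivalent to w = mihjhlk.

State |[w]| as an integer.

#0=m has no predecessor
#1=i has no predecessor
#2=h depends on [0:m]
#3=j has no predecessor
#4=h depends on [2:h]
#5=l has no predecessor
#6=k depends on [5:l]
sources: [0:m, 1:i, 3:j, 5:l]
N(rest) = Σ N(rest − s) over sources s of rest; N(one piece) = 1:
  size 1 → [1]=1  [3]=1  [4]=1  [6]=1
  size 2 → [1,3]=2  [1,4]=2  [1,6]=2  [2,4]=1  [3,4]=2  [3,6]=2  [4,6]=2  [5,6]=1
  size 3 → [0,2,4]=1  [1,2,4]=3  [1,3,4]=6  [1,3,6]=6  [1,4,6]=6  [1,5,6]=3  [2,3,4]=3  [2,4,6]=3  [3,4,6]=6  [3,5,6]=3  [4,5,6]=3
  size 4 → [0,1,2,4]=4  [0,2,3,4]=4  [0,2,4,6]=4  [1,2,3,4]=12  [1,2,4,6]=12  [1,3,4,6]=24  [1,3,5,6]=12  [1,4,5,6]=12  [2,3,4,6]=12  [2,4,5,6]=6  [3,4,5,6]=12
  size 5 → [0,1,2,3,4]=20  [0,1,2,4,6]=20  [0,2,3,4,6]=20  [0,2,4,5,6]=10  [1,2,3,4,6]=60  [1,2,4,5,6]=30  [1,3,4,5,6]=60  [2,3,4,5,6]=30
  first=0(m) contributes 180
  first=1(i) contributes 60
  first=3(j) contributes 60
  first=5(l) contributes 120
|[w]| = 420

420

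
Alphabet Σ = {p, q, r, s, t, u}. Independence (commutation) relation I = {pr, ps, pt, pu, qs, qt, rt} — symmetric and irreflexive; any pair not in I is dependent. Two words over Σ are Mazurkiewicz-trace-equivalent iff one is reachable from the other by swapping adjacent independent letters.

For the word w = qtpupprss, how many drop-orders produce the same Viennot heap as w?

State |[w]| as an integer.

piece 0:q — minimal
piece 1:t — minimal
piece 2:p rests on {0:q}
piece 3:u rests on {0:q, 1:t}
piece 4:p rests on {2:p}
piece 5:p rests on {4:p}
piece 6:r rests on {3:u}
piece 7:s rests on {6:r}
piece 8:s rests on {7:s}
minimal pieces: {0:q, 1:t}
ways to finish when only these pieces remain (= sum over removing one remaining piece with nothing left below it):
  1 left: {5}→1  {8}→1
  2 left: {4,5}→1  {5,8}→2  {7,8}→1
  3 left: {2,4,5}→1  {4,5,8}→3  {5,7,8}→3  {6,7,8}→1
  4 left: {2,4,5,8}→4  {3,6,7,8}→1  {4,5,7,8}→6  {5,6,7,8}→4
  5 left: {1,3,6,7,8}→1  {2,4,5,7,8}→10  {3,5,6,7,8}→5  {4,5,6,7,8}→10
  6 left: {1,3,5,6,7,8}→6  {2,4,5,6,7,8}→20  {3,4,5,6,7,8}→15
  7 left: {1,3,4,5,6,7,8}→21  {2,3,4,5,6,7,8}→35
  placing 0:q first → 56 extensions
  placing 1:t first → 35 extensions
total linear extensions = 91

91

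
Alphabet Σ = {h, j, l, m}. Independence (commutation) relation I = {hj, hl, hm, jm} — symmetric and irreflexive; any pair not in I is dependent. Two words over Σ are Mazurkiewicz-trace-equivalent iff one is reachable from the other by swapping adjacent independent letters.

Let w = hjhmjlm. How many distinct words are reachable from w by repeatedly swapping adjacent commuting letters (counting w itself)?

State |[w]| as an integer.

63

#0=h has no predecessor
#1=j has no predecessor
#2=h depends on [0:h]
#3=m has no predecessor
#4=j depends on [1:j]
#5=l depends on [3:m, 4:j]
#6=m depends on [5:l]
sources: [0:h, 1:j, 3:m]
N(rest) = Σ N(rest − s) over sources s of rest; N(one piece) = 1:
  size 1 → [2]=1  [6]=1
  size 2 → [0,2]=1  [2,6]=2  [5,6]=1
  size 3 → [0,2,6]=3  [2,5,6]=3  [3,5,6]=1  [4,5,6]=1
  size 4 → [0,2,5,6]=6  [1,4,5,6]=1  [2,3,5,6]=4  [2,4,5,6]=4  [3,4,5,6]=2
  size 5 → [0,2,3,5,6]=10  [0,2,4,5,6]=10  [1,2,4,5,6]=5  [1,3,4,5,6]=3  [2,3,4,5,6]=10
  first=0(h) contributes 18
  first=1(j) contributes 30
  first=3(m) contributes 15
|[w]| = 63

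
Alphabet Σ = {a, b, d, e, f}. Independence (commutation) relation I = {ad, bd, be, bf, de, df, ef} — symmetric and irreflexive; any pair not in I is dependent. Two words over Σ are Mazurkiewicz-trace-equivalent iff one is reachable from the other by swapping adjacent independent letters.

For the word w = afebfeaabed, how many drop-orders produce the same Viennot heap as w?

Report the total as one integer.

0(a) covers ∅
1(f) covers 0:a
2(e) covers 0:a
3(b) covers 0:a
4(f) covers 1:f
5(e) covers 2:e
6(a) covers 3:b, 4:f, 5:e
7(a) covers 6:a
8(b) covers 7:a
9(e) covers 7:a
10(d) covers ∅
floor of heap: 0:a, 10:d
completions by unplaced set U, small U first (add the entries for U minus each lowest piece of U):
  |U|=1: {8}:1  {9}:1  {10}:1
  |U|=2: {8,9}:2  {8,10}:2  {9,10}:2
  |U|=3: {7,8,9}:2  {8,9,10}:6
  |U|=4: {6,7,8,9}:2  {7,8,9,10}:8
  |U|=5: {3,6,7,8,9}:2  {4,6,7,8,9}:2  {5,6,7,8,9}:2  {6,7,8,9,10}:10
  |U|=6: {1,4,6,7,8,9}:2  {2,5,6,7,8,9}:2  {3,4,6,7,8,9}:4  {3,5,6,7,8,9}:4  {3,6,7,8,9,10}:12  {4,5,6,7,8,9}:4  {4,6,7,8,9,10}:12  {5,6,7,8,9,10}:12
  |U|=7: {1,3,4,6,7,8,9}:6  {1,4,5,6,7,8,9}:6  {1,4,6,7,8,9,10}:14  {2,3,5,6,7,8,9}:6  {2,4,5,6,7,8,9}:6  {2,5,6,7,8,9,10}:14  {3,4,5,6,7,8,9}:12  {3,4,6,7,8,9,10}:28  {3,5,6,7,8,9,10}:28  {4,5,6,7,8,9,10}:28
  |U|=8: {1,2,4,5,6,7,8,9}:12  {1,3,4,5,6,7,8,9}:24  {1,3,4,6,7,8,9,10}:48  {1,4,5,6,7,8,9,10}:48  {2,3,4,5,6,7,8,9}:24  {2,3,5,6,7,8,9,10}:48  {2,4,5,6,7,8,9,10}:48  {3,4,5,6,7,8,9,10}:96
  |U|=9: {1,2,3,4,5,6,7,8,9}:60  {1,2,4,5,6,7,8,9,10}:108  {1,3,4,5,6,7,8,9,10}:216  {2,3,4,5,6,7,8,9,10}:216
  start at 0(a): 600
  start at 10(d): 60
sum over floor = 660

660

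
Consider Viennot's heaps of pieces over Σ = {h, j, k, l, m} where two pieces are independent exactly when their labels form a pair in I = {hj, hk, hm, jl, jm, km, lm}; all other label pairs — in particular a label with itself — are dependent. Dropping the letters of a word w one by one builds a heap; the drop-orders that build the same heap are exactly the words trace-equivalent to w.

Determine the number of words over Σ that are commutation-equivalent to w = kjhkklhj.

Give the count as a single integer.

16

#0=k has no predecessor
#1=j depends on [0:k]
#2=h has no predecessor
#3=k depends on [1:j]
#4=k depends on [3:k]
#5=l depends on [2:h, 4:k]
#6=h depends on [5:l]
#7=j depends on [4:k]
sources: [0:k, 2:h]
N(rest) = Σ N(rest − s) over sources s of rest; N(one piece) = 1:
  size 1 → [6]=1  [7]=1
  size 2 → [5,6]=1  [6,7]=2
  size 3 → [2,5,6]=1  [5,6,7]=3
  size 4 → [2,5,6,7]=4  [4,5,6,7]=3
  size 5 → [2,4,5,6,7]=7  [3,4,5,6,7]=3
  size 6 → [1,3,4,5,6,7]=3  [2,3,4,5,6,7]=10
  first=0(k) contributes 13
  first=2(h) contributes 3
|[w]| = 16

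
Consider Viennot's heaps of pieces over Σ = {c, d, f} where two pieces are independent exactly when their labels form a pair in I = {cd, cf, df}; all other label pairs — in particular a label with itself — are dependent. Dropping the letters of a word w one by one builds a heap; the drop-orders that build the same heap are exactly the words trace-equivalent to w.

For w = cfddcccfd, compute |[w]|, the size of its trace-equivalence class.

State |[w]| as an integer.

0(c) covers ∅
1(f) covers ∅
2(d) covers ∅
3(d) covers 2:d
4(c) covers 0:c
5(c) covers 4:c
6(c) covers 5:c
7(f) covers 1:f
8(d) covers 3:d
floor of heap: 0:c, 1:f, 2:d
completions by unplaced set U, small U first (add the entries for U minus each lowest piece of U):
  |U|=1: {6}:1  {7}:1  {8}:1
  |U|=2: {1,7}:1  {3,8}:1  {5,6}:1  {6,7}:2  {6,8}:2  {7,8}:2
  |U|=3: {1,6,7}:3  {1,7,8}:3  {2,3,8}:1  {3,6,8}:3  {3,7,8}:3  {4,5,6}:1  {5,6,7}:3  {5,6,8}:3  {6,7,8}:6
  |U|=4: {0,4,5,6}:1  {1,3,7,8}:6  {1,5,6,7}:6  {1,6,7,8}:12  {2,3,6,8}:4  {2,3,7,8}:4  {3,5,6,8}:6  {3,6,7,8}:12  {4,5,6,7}:4  {4,5,6,8}:4  {5,6,7,8}:12
  |U|=5: {0,4,5,6,7}:5  {0,4,5,6,8}:5  {1,2,3,7,8}:10  {1,3,6,7,8}:30  {1,4,5,6,7}:10  {1,5,6,7,8}:30  {2,3,5,6,8}:10  {2,3,6,7,8}:20  {3,4,5,6,8}:10  {3,5,6,7,8}:30  {4,5,6,7,8}:20
  |U|=6: {0,1,4,5,6,7}:15  {0,3,4,5,6,8}:15  {0,4,5,6,7,8}:30  {1,2,3,6,7,8}:60  {1,3,5,6,7,8}:90  {1,4,5,6,7,8}:60  {2,3,4,5,6,8}:20  {2,3,5,6,7,8}:60  {3,4,5,6,7,8}:60
  |U|=7: {0,1,4,5,6,7,8}:105  {0,2,3,4,5,6,8}:35  {0,3,4,5,6,7,8}:105  {1,2,3,5,6,7,8}:210  {1,3,4,5,6,7,8}:210  {2,3,4,5,6,7,8}:140
  start at 0(c): 560
  start at 1(f): 280
  start at 2(d): 420
sum over floor = 1260

1260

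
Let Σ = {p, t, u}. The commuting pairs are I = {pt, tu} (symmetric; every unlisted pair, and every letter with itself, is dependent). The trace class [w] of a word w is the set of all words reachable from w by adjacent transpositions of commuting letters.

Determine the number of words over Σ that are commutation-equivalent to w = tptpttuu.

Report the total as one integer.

70

drop 0:t onto floor
drop 1:p onto floor
drop 2:t onto {0:t}
drop 3:p onto {1:p}
drop 4:t onto {2:t}
drop 5:t onto {4:t}
drop 6:u onto {3:p}
drop 7:u onto {6:u}
ground layer = {0:t, 1:p}
drop-orders for the pieces not yet dropped (sum over which currently-grounded one goes next):
  1 to go: {5} 1  {7} 1
  2 to go: {4,5} 1  {5,7} 2  {6,7} 1
  3 to go: {2,4,5} 1  {3,6,7} 1  {4,5,7} 3  {5,6,7} 3
  4 to go: {0,2,4,5} 1  {1,3,6,7} 1  {2,4,5,7} 4  {3,5,6,7} 4  {4,5,6,7} 6
  5 to go: {0,2,4,5,7} 5  {1,3,5,6,7} 5  {2,4,5,6,7} 10  {3,4,5,6,7} 10
  6 to go: {0,2,4,5,6,7} 15  {1,3,4,5,6,7} 15  {2,3,4,5,6,7} 20
  if 0:t drops first: 35 orders
  if 1:p drops first: 35 orders
heap linearizations: 70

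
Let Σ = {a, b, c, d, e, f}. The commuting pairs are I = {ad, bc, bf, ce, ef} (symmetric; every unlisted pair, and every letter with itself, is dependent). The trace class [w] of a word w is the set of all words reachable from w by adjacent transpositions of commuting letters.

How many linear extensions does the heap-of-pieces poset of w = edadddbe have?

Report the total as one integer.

5

drop 0:e onto floor
drop 1:d onto {0:e}
drop 2:a onto {0:e}
drop 3:d onto {1:d}
drop 4:d onto {3:d}
drop 5:d onto {4:d}
drop 6:b onto {2:a, 5:d}
drop 7:e onto {6:b}
ground layer = {0:e}
drop-orders for the pieces not yet dropped (sum over which currently-grounded one goes next):
  1 to go: {7} 1
  2 to go: {6,7} 1
  3 to go: {2,6,7} 1  {5,6,7} 1
  4 to go: {2,5,6,7} 2  {4,5,6,7} 1
  5 to go: {2,4,5,6,7} 3  {3,4,5,6,7} 1
  6 to go: {1,3,4,5,6,7} 1  {2,3,4,5,6,7} 4
  if 0:e drops first: 5 orders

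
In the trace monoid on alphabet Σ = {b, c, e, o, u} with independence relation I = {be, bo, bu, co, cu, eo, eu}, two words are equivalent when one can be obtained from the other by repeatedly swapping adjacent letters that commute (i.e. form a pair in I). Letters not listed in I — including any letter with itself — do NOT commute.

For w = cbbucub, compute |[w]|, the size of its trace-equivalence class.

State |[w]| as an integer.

21

drop 0:c onto floor
drop 1:b onto {0:c}
drop 2:b onto {1:b}
drop 3:u onto floor
drop 4:c onto {2:b}
drop 5:u onto {3:u}
drop 6:b onto {4:c}
ground layer = {0:c, 3:u}
drop-orders for the pieces not yet dropped (sum over which currently-grounded one goes next):
  1 to go: {5} 1  {6} 1
  2 to go: {3,5} 1  {4,6} 1  {5,6} 2
  3 to go: {2,4,6} 1  {3,5,6} 3  {4,5,6} 3
  4 to go: {1,2,4,6} 1  {2,4,5,6} 4  {3,4,5,6} 6
  5 to go: {0,1,2,4,6} 1  {1,2,4,5,6} 5  {2,3,4,5,6} 10
  if 0:c drops first: 15 orders
  if 3:u drops first: 6 orders
heap linearizations: 21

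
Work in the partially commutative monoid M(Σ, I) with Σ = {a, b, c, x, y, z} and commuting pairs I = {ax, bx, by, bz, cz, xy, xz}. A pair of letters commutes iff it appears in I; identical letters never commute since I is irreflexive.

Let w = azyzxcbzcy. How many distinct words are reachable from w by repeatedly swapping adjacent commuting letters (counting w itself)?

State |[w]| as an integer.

45

piece 0:a — minimal
piece 1:z rests on {0:a}
piece 2:y rests on {1:z}
piece 3:z rests on {2:y}
piece 4:x — minimal
piece 5:c rests on {2:y, 4:x}
piece 6:b rests on {5:c}
piece 7:z rests on {3:z}
piece 8:c rests on {6:b}
piece 9:y rests on {7:z, 8:c}
minimal pieces: {0:a, 4:x}
ways to finish when only these pieces remain (= sum over removing one remaining piece with nothing left below it):
  1 left: {9}→1
  2 left: {7,9}→1  {8,9}→1
  3 left: {3,7,9}→1  {6,8,9}→1  {7,8,9}→2
  4 left: {3,7,8,9}→3  {5,6,8,9}→1  {6,7,8,9}→3
  5 left: {3,6,7,8,9}→6  {4,5,6,8,9}→1  {5,6,7,8,9}→4
  6 left: {3,5,6,7,8,9}→10  {4,5,6,7,8,9}→5
  7 left: {2,3,5,6,7,8,9}→10  {3,4,5,6,7,8,9}→15
  8 left: {1,2,3,5,6,7,8,9}→10  {2,3,4,5,6,7,8,9}→25
  placing 0:a first → 35 extensions
  placing 4:x first → 10 extensions
total linear extensions = 45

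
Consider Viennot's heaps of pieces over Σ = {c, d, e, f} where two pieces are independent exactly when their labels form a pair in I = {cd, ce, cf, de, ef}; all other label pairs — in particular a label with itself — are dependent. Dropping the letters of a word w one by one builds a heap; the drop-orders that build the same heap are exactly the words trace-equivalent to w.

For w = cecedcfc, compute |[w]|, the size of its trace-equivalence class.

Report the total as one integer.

420

0(c) covers ∅
1(e) covers ∅
2(c) covers 0:c
3(e) covers 1:e
4(d) covers ∅
5(c) covers 2:c
6(f) covers 4:d
7(c) covers 5:c
floor of heap: 0:c, 1:e, 4:d
completions by unplaced set U, small U first (add the entries for U minus each lowest piece of U):
  |U|=1: {3}:1  {6}:1  {7}:1
  |U|=2: {1,3}:1  {3,6}:2  {3,7}:2  {4,6}:1  {5,7}:1  {6,7}:2
  |U|=3: {1,3,6}:3  {1,3,7}:3  {2,5,7}:1  {3,4,6}:3  {3,5,7}:3  {3,6,7}:6  {4,6,7}:3  {5,6,7}:3
  |U|=4: {0,2,5,7}:1  {1,3,4,6}:6  {1,3,5,7}:6  {1,3,6,7}:12  {2,3,5,7}:4  {2,5,6,7}:4  {3,4,6,7}:12  {3,5,6,7}:12  {4,5,6,7}:6
  |U|=5: {0,2,3,5,7}:5  {0,2,5,6,7}:5  {1,2,3,5,7}:10  {1,3,4,6,7}:30  {1,3,5,6,7}:30  {2,3,5,6,7}:20  {2,4,5,6,7}:10  {3,4,5,6,7}:30
  |U|=6: {0,1,2,3,5,7}:15  {0,2,3,5,6,7}:30  {0,2,4,5,6,7}:15  {1,2,3,5,6,7}:60  {1,3,4,5,6,7}:90  {2,3,4,5,6,7}:60
  start at 0(c): 210
  start at 1(e): 105
  start at 4(d): 105
sum over floor = 420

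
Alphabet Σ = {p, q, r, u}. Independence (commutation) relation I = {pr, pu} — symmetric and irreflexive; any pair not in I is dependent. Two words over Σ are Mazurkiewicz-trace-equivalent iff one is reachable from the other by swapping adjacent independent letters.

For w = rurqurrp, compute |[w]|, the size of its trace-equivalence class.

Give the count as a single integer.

4

0(r) covers ∅
1(u) covers 0:r
2(r) covers 1:u
3(q) covers 2:r
4(u) covers 3:q
5(r) covers 4:u
6(r) covers 5:r
7(p) covers 3:q
floor of heap: 0:r
completions by unplaced set U, small U first (add the entries for U minus each lowest piece of U):
  |U|=1: {6}:1  {7}:1
  |U|=2: {5,6}:1  {6,7}:2
  |U|=3: {4,5,6}:1  {5,6,7}:3
  |U|=4: {4,5,6,7}:4
  |U|=5: {3,4,5,6,7}:4
  |U|=6: {2,3,4,5,6,7}:4
  start at 0(r): 4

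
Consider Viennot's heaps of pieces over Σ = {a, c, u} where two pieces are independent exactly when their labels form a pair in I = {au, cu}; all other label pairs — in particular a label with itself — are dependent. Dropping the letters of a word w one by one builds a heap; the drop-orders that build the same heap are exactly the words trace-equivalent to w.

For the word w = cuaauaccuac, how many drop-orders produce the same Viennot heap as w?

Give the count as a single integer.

#0=c has no predecessor
#1=u has no predecessor
#2=a depends on [0:c]
#3=a depends on [2:a]
#4=u depends on [1:u]
#5=a depends on [3:a]
#6=c depends on [5:a]
#7=c depends on [6:c]
#8=u depends on [4:u]
#9=a depends on [7:c]
#10=c depends on [9:a]
sources: [0:c, 1:u]
N(rest) = Σ N(rest − s) over sources s of rest; N(one piece) = 1:
  size 1 → [8]=1  [10]=1
  size 2 → [4,8]=1  [8,10]=2  [9,10]=1
  size 3 → [1,4,8]=1  [4,8,10]=3  [7,9,10]=1  [8,9,10]=3
  size 4 → [1,4,8,10]=4  [4,8,9,10]=6  [6,7,9,10]=1  [7,8,9,10]=4
  size 5 → [1,4,8,9,10]=10  [4,7,8,9,10]=10  [5,6,7,9,10]=1  [6,7,8,9,10]=5
  size 6 → [1,4,7,8,9,10]=20  [3,5,6,7,9,10]=1  [4,6,7,8,9,10]=15  [5,6,7,8,9,10]=6
  size 7 → [1,4,6,7,8,9,10]=35  [2,3,5,6,7,9,10]=1  [3,5,6,7,8,9,10]=7  [4,5,6,7,8,9,10]=21
  size 8 → [0,2,3,5,6,7,9,10]=1  [1,4,5,6,7,8,9,10]=56  [2,3,5,6,7,8,9,10]=8  [3,4,5,6,7,8,9,10]=28
  size 9 → [0,2,3,5,6,7,8,9,10]=9  [1,3,4,5,6,7,8,9,10]=84  [2,3,4,5,6,7,8,9,10]=36
  first=0(c) contributes 120
  first=1(u) contributes 45
|[w]| = 165

165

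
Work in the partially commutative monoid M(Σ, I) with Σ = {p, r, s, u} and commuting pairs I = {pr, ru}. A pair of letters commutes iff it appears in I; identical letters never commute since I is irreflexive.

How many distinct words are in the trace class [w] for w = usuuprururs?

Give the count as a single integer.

drop 0:u onto floor
drop 1:s onto {0:u}
drop 2:u onto {1:s}
drop 3:u onto {2:u}
drop 4:p onto {3:u}
drop 5:r onto {1:s}
drop 6:u onto {4:p}
drop 7:r onto {5:r}
drop 8:u onto {6:u}
drop 9:r onto {7:r}
drop 10:s onto {8:u, 9:r}
ground layer = {0:u}
drop-orders for the pieces not yet dropped (sum over which currently-grounded one goes next):
  1 to go: {10} 1
  2 to go: {8,10} 1  {9,10} 1
  3 to go: {6,8,10} 1  {7,9,10} 1  {8,9,10} 2
  4 to go: {4,6,8,10} 1  {5,7,9,10} 1  {6,8,9,10} 3  {7,8,9,10} 3
  5 to go: {3,4,6,8,10} 1  {4,6,8,9,10} 4  {5,7,8,9,10} 4  {6,7,8,9,10} 6
  6 to go: {2,3,4,6,8,10} 1  {3,4,6,8,9,10} 5  {4,6,7,8,9,10} 10  {5,6,7,8,9,10} 10
  7 to go: {2,3,4,6,8,9,10} 6  {3,4,6,7,8,9,10} 15  {4,5,6,7,8,9,10} 20
  8 to go: {2,3,4,6,7,8,9,10} 21  {3,4,5,6,7,8,9,10} 35
  9 to go: {2,3,4,5,6,7,8,9,10} 56
  if 0:u drops first: 56 orders

56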